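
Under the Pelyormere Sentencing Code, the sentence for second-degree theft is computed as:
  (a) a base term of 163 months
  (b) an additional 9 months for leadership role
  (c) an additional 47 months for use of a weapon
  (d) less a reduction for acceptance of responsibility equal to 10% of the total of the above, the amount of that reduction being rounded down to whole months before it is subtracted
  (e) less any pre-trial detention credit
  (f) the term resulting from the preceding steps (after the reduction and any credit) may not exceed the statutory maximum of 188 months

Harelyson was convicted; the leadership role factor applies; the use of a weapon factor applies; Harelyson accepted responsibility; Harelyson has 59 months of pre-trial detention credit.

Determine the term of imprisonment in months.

Leadership role enhancement: +9 months
Use of a weapon enhancement: +47 months
Adjusted term: 163 months + 9 months + 47 months = 219 months
Acceptance of responsibility reduction: 10% of 219 months = 21 months (rounded down)
After reduction: 219 − 21 = 198 months
Less pre-trial detention credit: 198 months − 59 months = 139 months
Cap at 188 months: 139 months is within the cap, no reduction.

139 months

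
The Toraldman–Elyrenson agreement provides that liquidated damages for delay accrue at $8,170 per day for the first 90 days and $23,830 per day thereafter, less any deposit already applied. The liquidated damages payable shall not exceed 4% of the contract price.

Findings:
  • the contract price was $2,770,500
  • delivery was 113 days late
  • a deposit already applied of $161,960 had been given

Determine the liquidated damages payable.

$110,820

First 90 days: 90 × $8,170 = $735,300
Remaining days: (113 − 90) × $23,830 = $548,090
Accrued per-day damages: $735,300 + $548,090 = $1,283,390
Less deposit already applied: $1,283,390 − $161,960 = $1,121,430
Cap: 4% of $2,770,500 = $110,820
Cap at $110,820: $1,121,430 exceeds the cap → $110,820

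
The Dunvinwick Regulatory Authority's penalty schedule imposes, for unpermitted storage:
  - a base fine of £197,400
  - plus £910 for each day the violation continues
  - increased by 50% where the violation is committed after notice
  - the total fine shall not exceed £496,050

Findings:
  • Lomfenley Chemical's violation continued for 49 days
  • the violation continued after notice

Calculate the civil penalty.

Per-day component: 49 × £910 = £44,590
Base plus per-day: £197,400 + £44,590 = £241,990
Enhancement: 50% of £241,990 = £120,995
Enhanced fine: £241,990 + £120,995 = £362,985
Cap at £496,050: £362,985 is within the cap, no reduction.

£362,985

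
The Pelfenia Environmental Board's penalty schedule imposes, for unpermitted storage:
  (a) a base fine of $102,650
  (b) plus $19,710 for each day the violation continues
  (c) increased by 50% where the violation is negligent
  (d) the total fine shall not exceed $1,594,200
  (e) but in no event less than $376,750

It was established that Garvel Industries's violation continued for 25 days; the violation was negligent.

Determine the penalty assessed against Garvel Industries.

$893,100

Per-day component: 25 × $19,710 = $492,750
Base plus per-day: $102,650 + $492,750 = $595,400
Enhancement: 50% of $595,400 = $297,700
Enhanced fine: $595,400 + $297,700 = $893,100
Cap at $1,594,200: $893,100 is within the cap, no reduction.
Minimum $376,750: $893,100 meets the minimum, no increase.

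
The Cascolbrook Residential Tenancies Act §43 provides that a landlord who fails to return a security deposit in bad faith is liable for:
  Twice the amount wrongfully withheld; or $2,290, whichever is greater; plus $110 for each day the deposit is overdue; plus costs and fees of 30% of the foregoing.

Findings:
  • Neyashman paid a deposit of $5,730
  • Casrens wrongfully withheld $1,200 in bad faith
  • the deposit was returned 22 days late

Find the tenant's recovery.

Recovery: $6,266

Doubled: 2 × $1,200 = $2,400
Minimum $2,290: $2,400 meets the minimum, no increase.
Late-return penalty: 22 × $110 = $2,420
Damages plus late penalty: $2,400 + $2,420 = $4,820
Costs and fees: 30% of $4,820 = $1,446
Total recovery: $4,820 + $1,446 = $6,266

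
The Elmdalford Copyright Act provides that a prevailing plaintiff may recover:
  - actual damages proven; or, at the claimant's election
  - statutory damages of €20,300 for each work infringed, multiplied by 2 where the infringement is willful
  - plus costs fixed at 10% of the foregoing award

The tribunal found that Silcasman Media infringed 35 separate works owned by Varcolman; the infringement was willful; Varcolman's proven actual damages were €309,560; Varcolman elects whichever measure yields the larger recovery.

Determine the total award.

Statutory damages: 35 × €20,300 = €710,500
Doubled: 2 × €710,500 = €1,421,000
Greater of actual damages (€309,560) or enhanced statutory damages (€1,421,000): €1,421,000
Costs: 10% of €1,421,000 = €142,100
Award plus costs: €1,421,000 + €142,100 = €1,563,100

Award: €1,563,100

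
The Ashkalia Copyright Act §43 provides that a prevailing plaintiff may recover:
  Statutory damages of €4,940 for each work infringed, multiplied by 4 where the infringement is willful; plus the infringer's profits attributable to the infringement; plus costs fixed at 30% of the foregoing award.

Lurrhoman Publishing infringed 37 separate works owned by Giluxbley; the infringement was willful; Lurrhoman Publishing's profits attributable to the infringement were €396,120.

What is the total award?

€1,465,412

Statutory damages: 37 × €4,940 = €182,780
Multiplied by 4: 4 × €182,780 = €731,120
Combined award: €731,120 + €396,120 = €1,127,240
Costs: 30% of €1,127,240 = €338,172
Award plus costs: €1,127,240 + €338,172 = €1,465,412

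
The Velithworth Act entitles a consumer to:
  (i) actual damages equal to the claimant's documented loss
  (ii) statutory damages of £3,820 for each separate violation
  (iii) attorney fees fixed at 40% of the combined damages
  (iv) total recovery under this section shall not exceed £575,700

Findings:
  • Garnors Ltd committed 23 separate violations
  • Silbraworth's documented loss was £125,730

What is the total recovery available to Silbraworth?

Total recovery: £299,026

Statutory damages: 23 × £3,820 = £87,860
Combined damages: £125,730 + £87,860 = £213,590
Attorney fees: 40% of £213,590 = £85,436
Total before cap: £213,590 + £85,436 = £299,026
Cap at £575,700: £299,026 is within the cap, no reduction.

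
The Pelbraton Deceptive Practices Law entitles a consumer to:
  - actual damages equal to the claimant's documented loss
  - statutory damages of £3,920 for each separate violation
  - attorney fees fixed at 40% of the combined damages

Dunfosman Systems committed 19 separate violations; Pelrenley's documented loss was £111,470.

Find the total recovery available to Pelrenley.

Statutory damages: 19 × £3,920 = £74,480
Combined damages: £111,470 + £74,480 = £185,950
Attorney fees: 40% of £185,950 = £74,380
Total recovery: £185,950 + £74,380 = £260,330

£260,330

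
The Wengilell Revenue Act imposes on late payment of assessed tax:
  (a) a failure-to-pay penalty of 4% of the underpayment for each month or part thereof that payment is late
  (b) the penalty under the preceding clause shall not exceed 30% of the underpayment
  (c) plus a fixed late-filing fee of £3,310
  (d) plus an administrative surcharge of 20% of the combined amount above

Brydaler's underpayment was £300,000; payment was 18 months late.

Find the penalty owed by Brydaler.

£111,972

Accrued rate: 4% × 18 = 72%, capped at 30% → 30%
Failure-to-pay penalty: 30% of £300,000 = £90,000
Penalty before surcharge: £90,000 + £3,310 = £93,310
Administrative surcharge: 20% of £93,310 = £18,662
Total penalty: £93,310 + £18,662 = £111,972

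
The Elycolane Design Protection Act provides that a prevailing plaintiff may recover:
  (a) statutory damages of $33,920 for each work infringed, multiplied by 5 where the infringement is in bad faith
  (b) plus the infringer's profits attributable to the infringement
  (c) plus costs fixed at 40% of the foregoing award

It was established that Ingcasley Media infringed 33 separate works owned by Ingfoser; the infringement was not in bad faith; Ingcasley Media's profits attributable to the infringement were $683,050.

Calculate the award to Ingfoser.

$2,523,374

Statutory damages: 33 × $33,920 = $1,119,360
Infringement not in bad faith: no ×5 enhancement.
Combined award: $1,119,360 + $683,050 = $1,802,410
Costs: 40% of $1,802,410 = $720,964
Award plus costs: $1,802,410 + $720,964 = $2,523,374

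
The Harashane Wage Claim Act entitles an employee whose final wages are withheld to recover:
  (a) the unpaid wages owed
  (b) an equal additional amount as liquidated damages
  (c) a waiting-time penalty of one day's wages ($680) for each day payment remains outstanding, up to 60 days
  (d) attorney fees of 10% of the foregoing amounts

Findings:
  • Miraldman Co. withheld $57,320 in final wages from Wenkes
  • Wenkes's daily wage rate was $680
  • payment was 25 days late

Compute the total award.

$144,804

Liquidated damages (equal amount): $57,320
Penalty days: min(25, 60) = 25
Waiting-time penalty: 25 × $680 = $17,000
Subtotal: $57,320 + $57,320 + $17,000 = $131,640
Attorney fees: 10% of $131,640 = $13,164
Total award: $131,640 + $13,164 = $144,804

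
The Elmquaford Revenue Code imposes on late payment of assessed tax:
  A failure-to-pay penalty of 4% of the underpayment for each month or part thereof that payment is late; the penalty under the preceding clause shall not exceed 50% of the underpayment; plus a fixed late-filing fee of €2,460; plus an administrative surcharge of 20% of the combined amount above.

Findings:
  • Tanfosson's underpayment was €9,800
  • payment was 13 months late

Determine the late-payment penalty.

€8,832

Accrued rate: 4% × 13 = 52%, capped at 50% → 50%
Failure-to-pay penalty: 50% of €9,800 = €4,900
Penalty before surcharge: €4,900 + €2,460 = €7,360
Administrative surcharge: 20% of €7,360 = €1,472
Total penalty: €7,360 + €1,472 = €8,832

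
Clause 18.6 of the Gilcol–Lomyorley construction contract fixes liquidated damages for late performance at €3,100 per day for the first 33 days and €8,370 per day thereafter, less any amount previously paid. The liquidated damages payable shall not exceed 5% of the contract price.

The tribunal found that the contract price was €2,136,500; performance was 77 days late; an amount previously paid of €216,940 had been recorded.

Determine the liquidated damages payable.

€106,825

First 33 days: 33 × €3,100 = €102,300
Remaining days: (77 − 33) × €8,370 = €368,280
Accrued per-day damages: €102,300 + €368,280 = €470,580
Less amount previously paid: €470,580 − €216,940 = €253,640
Cap: 5% of €2,136,500 = €106,825
Cap at €106,825: €253,640 exceeds the cap → €106,825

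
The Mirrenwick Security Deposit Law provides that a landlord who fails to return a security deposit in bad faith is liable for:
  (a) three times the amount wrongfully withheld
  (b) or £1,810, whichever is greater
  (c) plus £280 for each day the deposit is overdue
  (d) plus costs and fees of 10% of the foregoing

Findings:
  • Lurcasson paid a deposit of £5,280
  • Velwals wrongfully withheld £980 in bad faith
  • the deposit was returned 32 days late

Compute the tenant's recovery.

Trebled: 3 × £980 = £2,940
Minimum £1,810: £2,940 meets the minimum, no increase.
Late-return penalty: 32 × £280 = £8,960
Damages plus late penalty: £2,940 + £8,960 = £11,900
Costs and fees: 10% of £11,900 = £1,190
Total recovery: £11,900 + £1,190 = £13,090

£13,090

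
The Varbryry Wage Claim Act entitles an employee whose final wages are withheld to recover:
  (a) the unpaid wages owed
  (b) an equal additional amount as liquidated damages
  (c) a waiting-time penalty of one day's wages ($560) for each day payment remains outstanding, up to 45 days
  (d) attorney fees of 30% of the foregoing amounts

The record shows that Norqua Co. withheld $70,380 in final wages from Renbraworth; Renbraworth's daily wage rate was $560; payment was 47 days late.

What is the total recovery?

Liquidated damages (equal amount): $70,380
Penalty days: min(47, 45) = 45
Waiting-time penalty: 45 × $560 = $25,200
Subtotal: $70,380 + $70,380 + $25,200 = $165,960
Attorney fees: 30% of $165,960 = $49,788
Total award: $165,960 + $49,788 = $215,748

$215,748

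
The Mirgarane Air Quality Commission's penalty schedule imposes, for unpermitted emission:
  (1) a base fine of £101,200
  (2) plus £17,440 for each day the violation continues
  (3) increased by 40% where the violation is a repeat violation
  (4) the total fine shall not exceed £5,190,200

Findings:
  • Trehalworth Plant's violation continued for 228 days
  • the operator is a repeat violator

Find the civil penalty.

£5,190,200

Per-day component: 228 × £17,440 = £3,976,320
Base plus per-day: £101,200 + £3,976,320 = £4,077,520
Enhancement: 40% of £4,077,520 = £1,631,008
Enhanced fine: £4,077,520 + £1,631,008 = £5,708,528
Cap at £5,190,200: £5,708,528 exceeds the cap → £5,190,200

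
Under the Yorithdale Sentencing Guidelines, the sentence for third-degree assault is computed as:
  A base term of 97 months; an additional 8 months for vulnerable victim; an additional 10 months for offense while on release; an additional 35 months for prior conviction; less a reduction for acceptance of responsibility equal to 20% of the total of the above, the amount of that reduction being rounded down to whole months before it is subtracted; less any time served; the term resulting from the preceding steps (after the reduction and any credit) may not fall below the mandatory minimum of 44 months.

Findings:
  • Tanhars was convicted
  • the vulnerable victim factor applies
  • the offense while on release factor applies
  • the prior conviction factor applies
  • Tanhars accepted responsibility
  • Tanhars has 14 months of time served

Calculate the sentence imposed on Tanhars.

Sentence: 106 months

Vulnerable victim enhancement: +8 months
Offense while on release enhancement: +10 months
Prior conviction enhancement: +35 months
Adjusted term: 97 months + 8 months + 10 months + 35 months = 150 months
Acceptance of responsibility reduction: 20% of 150 months = 30 months (rounded down)
After reduction: 150 − 30 = 120 months
Less time served: 120 months − 14 months = 106 months
Minimum 44 months: 106 months meets the minimum, no increase.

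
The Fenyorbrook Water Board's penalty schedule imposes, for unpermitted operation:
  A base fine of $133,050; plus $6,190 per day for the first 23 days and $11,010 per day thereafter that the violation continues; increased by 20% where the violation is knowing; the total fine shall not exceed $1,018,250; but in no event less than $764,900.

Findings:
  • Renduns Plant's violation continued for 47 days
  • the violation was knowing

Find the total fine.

$764,900

First 23 days: 23 × $6,190 = $142,370
Remaining days: (47 − 23) × $11,010 = $264,240
Per-day component: $142,370 + $264,240 = $406,610
Base plus per-day: $133,050 + $406,610 = $539,660
Enhancement: 20% of $539,660 = $107,932
Enhanced fine: $539,660 + $107,932 = $647,592
Cap at $1,018,250: $647,592 is within the cap, no reduction.
Minimum $764,900: $647,592 is below the minimum → $764,900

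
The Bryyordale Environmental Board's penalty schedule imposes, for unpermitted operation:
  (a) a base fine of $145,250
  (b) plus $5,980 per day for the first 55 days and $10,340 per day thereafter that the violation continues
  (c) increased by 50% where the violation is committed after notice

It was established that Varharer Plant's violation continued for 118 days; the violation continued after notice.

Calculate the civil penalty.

$1,688,355

First 55 days: 55 × $5,980 = $328,900
Remaining days: (118 − 55) × $10,340 = $651,420
Per-day component: $328,900 + $651,420 = $980,320
Base plus per-day: $145,250 + $980,320 = $1,125,570
Enhancement: 50% of $1,125,570 = $562,785
Enhanced fine: $1,125,570 + $562,785 = $1,688,355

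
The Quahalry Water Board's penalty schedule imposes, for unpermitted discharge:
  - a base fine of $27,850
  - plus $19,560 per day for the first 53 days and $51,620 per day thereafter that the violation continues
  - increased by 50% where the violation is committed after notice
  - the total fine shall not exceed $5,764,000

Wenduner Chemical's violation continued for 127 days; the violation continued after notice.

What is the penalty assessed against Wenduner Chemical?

$5,764,000

First 53 days: 53 × $19,560 = $1,036,680
Remaining days: (127 − 53) × $51,620 = $3,819,880
Per-day component: $1,036,680 + $3,819,880 = $4,856,560
Base plus per-day: $27,850 + $4,856,560 = $4,884,410
Enhancement: 50% of $4,884,410 = $2,442,205
Enhanced fine: $4,884,410 + $2,442,205 = $7,326,615
Cap at $5,764,000: $7,326,615 exceeds the cap → $5,764,000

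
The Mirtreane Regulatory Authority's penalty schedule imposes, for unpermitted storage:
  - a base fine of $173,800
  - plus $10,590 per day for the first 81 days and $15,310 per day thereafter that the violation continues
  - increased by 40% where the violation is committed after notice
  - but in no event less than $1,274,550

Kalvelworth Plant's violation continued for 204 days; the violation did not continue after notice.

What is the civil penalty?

$2,914,720

First 81 days: 81 × $10,590 = $857,790
Remaining days: (204 − 81) × $15,310 = $1,883,130
Per-day component: $857,790 + $1,883,130 = $2,740,920
Base plus per-day: $173,800 + $2,740,920 = $2,914,720
The violation did not continue after notice: no 40% increase.
Minimum $1,274,550: $2,914,720 meets the minimum, no increase.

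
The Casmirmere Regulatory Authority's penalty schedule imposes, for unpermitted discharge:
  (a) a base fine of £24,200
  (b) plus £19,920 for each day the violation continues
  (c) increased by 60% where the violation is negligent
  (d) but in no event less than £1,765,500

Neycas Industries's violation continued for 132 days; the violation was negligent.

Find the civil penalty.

£4,245,824

Per-day component: 132 × £19,920 = £2,629,440
Base plus per-day: £24,200 + £2,629,440 = £2,653,640
Enhancement: 60% of £2,653,640 = £1,592,184
Enhanced fine: £2,653,640 + £1,592,184 = £4,245,824
Minimum £1,765,500: £4,245,824 meets the minimum, no increase.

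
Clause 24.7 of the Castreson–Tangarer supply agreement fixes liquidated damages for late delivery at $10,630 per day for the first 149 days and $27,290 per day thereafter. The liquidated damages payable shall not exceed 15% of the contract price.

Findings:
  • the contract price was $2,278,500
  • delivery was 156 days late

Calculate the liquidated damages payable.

First 149 days: 149 × $10,630 = $1,583,870
Remaining days: (156 − 149) × $27,290 = $191,030
Accrued per-day damages: $1,583,870 + $191,030 = $1,774,900
Cap: 15% of $2,278,500 = $341,775
Cap at $341,775: $1,774,900 exceeds the cap → $341,775

$341,775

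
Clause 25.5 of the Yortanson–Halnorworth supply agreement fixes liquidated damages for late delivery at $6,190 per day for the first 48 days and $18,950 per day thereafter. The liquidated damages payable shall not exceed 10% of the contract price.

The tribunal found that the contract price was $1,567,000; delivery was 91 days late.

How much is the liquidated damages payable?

First 48 days: 48 × $6,190 = $297,120
Remaining days: (91 − 48) × $18,950 = $814,850
Accrued per-day damages: $297,120 + $814,850 = $1,111,970
Cap: 10% of $1,567,000 = $156,700
Cap at $156,700: $1,111,970 exceeds the cap → $156,700

$156,700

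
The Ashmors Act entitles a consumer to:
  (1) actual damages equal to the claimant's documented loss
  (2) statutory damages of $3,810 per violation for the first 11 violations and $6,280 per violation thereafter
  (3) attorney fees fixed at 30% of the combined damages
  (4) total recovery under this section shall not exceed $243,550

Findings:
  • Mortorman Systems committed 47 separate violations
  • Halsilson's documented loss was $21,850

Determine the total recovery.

$243,550

First 11 violations: 11 × $3,810 = $41,910
Remaining violations: (47 − 11) × $6,280 = $226,080
Statutory damages: $41,910 + $226,080 = $267,990
Combined damages: $21,850 + $267,990 = $289,840
Attorney fees: 30% of $289,840 = $86,952
Total before cap: $289,840 + $86,952 = $376,792
Cap at $243,550: $376,792 exceeds the cap → $243,550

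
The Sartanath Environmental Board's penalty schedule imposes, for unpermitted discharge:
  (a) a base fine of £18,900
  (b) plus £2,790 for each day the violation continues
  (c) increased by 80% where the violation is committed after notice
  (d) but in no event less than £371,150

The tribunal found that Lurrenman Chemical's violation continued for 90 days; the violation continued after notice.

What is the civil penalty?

£486,000

Per-day component: 90 × £2,790 = £251,100
Base plus per-day: £18,900 + £251,100 = £270,000
Enhancement: 80% of £270,000 = £216,000
Enhanced fine: £270,000 + £216,000 = £486,000
Minimum £371,150: £486,000 meets the minimum, no increase.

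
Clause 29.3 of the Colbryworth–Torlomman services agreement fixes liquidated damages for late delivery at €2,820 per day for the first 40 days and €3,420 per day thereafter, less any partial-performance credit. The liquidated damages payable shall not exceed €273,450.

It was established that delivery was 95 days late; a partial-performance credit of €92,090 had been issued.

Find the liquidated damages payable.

First 40 days: 40 × €2,820 = €112,800
Remaining days: (95 − 40) × €3,420 = €188,100
Accrued per-day damages: €112,800 + €188,100 = €300,900
Less partial-performance credit: €300,900 − €92,090 = €208,810
Cap at €273,450: €208,810 is within the cap, no reduction.

€208,810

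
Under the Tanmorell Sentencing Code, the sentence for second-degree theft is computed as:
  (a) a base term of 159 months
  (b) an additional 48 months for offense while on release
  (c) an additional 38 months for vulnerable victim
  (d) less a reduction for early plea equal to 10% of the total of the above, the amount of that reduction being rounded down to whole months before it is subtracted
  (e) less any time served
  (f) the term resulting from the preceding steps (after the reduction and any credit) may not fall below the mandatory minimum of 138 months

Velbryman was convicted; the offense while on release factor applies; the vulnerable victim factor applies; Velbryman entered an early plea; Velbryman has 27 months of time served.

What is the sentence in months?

194 months

Offense while on release enhancement: +48 months
Vulnerable victim enhancement: +38 months
Adjusted term: 159 months + 48 months + 38 months = 245 months
Early plea reduction: 10% of 245 months = 24 months (rounded down)
After reduction: 245 − 24 = 221 months
Less time served: 221 months − 27 months = 194 months
Minimum 138 months: 194 months meets the minimum, no increase.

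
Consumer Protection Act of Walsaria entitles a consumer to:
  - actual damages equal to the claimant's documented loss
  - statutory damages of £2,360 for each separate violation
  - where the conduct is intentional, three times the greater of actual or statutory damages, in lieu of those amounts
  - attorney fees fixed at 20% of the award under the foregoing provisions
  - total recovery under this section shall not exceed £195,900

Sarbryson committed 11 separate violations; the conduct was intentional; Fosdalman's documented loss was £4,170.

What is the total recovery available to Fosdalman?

Statutory damages: 11 × £2,360 = £25,960
Greater of actual damages (£4,170) or statutory damages (£25,960): £25,960
Trebled: 3 × £25,960 = £77,880
Attorney fees: 20% of £77,880 = £15,576
Total before cap: £77,880 + £15,576 = £93,456
Cap at £195,900: £93,456 is within the cap, no reduction.

Total recovery: £93,456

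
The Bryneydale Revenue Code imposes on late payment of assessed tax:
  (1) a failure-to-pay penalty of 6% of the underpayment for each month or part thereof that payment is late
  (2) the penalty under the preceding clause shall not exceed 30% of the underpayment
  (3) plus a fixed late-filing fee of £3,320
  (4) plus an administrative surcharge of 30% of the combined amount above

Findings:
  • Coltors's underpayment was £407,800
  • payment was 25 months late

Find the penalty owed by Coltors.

Accrued rate: 6% × 25 = 150%, capped at 30% → 30%
Failure-to-pay penalty: 30% of £407,800 = £122,340
Penalty before surcharge: £122,340 + £3,320 = £125,660
Administrative surcharge: 30% of £125,660 = £37,698
Total penalty: £125,660 + £37,698 = £163,358

£163,358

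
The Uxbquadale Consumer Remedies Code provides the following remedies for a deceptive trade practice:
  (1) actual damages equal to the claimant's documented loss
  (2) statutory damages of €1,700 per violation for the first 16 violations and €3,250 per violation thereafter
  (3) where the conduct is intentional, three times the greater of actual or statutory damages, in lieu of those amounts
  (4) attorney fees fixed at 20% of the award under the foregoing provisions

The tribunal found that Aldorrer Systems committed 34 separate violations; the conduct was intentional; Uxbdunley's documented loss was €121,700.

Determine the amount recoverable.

First 16 violations: 16 × €1,700 = €27,200
Remaining violations: (34 − 16) × €3,250 = €58,500
Statutory damages: €27,200 + €58,500 = €85,700
Greater of actual damages (€121,700) or statutory damages (€85,700): €121,700
Trebled: 3 × €121,700 = €365,100
Attorney fees: 20% of €365,100 = €73,020
Total recovery: €365,100 + €73,020 = €438,120

€438,120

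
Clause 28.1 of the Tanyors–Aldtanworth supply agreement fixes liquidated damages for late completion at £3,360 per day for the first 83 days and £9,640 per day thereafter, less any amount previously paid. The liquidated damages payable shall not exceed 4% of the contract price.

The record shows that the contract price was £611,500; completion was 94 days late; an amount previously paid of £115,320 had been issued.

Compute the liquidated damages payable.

First 83 days: 83 × £3,360 = £278,880
Remaining days: (94 − 83) × £9,640 = £106,040
Accrued per-day damages: £278,880 + £106,040 = £384,920
Less amount previously paid: £384,920 − £115,320 = £269,600
Cap: 4% of £611,500 = £24,460
Cap at £24,460: £269,600 exceeds the cap → £24,460

£24,460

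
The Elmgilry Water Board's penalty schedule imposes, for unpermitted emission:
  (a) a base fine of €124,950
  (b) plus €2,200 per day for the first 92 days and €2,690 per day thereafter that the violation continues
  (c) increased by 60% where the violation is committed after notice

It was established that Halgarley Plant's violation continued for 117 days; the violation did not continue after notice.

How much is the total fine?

First 92 days: 92 × €2,200 = €202,400
Remaining days: (117 − 92) × €2,690 = €67,250
Per-day component: €202,400 + €67,250 = €269,650
Base plus per-day: €124,950 + €269,650 = €394,600
The violation did not continue after notice: no 60% increase.

Civil penalty: €394,600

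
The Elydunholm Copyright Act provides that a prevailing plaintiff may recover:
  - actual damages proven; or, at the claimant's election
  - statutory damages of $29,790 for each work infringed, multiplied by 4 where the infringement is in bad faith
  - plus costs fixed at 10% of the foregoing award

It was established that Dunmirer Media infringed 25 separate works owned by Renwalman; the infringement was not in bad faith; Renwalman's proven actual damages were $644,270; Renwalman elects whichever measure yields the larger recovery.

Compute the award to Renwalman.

Award: $819,225

Statutory damages: 25 × $29,790 = $744,750
Infringement not in bad faith: no ×4 enhancement.
Greater of actual damages ($644,270) or statutory damages ($744,750): $744,750
Costs: 10% of $744,750 = $74,475
Award plus costs: $744,750 + $74,475 = $819,225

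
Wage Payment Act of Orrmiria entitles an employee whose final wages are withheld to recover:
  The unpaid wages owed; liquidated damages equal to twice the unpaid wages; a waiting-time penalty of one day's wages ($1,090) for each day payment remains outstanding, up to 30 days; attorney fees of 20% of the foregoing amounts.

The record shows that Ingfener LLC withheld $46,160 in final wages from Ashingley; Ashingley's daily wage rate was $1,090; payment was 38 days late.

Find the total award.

Doubled: 2 × $46,160 = $92,320
Penalty days: min(38, 30) = 30
Waiting-time penalty: 30 × $1,090 = $32,700
Subtotal: $46,160 + $92,320 + $32,700 = $171,180
Attorney fees: 20% of $171,180 = $34,236
Total award: $171,180 + $34,236 = $205,416

$205,416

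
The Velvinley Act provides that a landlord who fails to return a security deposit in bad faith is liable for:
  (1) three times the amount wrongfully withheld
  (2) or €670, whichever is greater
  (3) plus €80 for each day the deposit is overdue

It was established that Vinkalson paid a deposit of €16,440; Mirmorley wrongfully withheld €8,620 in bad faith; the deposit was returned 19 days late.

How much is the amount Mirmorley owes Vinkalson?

€27,380

Trebled: 3 × €8,620 = €25,860
Minimum €670: €25,860 meets the minimum, no increase.
Late-return penalty: 19 × €80 = €1,520
Damages plus late penalty: €25,860 + €1,520 = €27,380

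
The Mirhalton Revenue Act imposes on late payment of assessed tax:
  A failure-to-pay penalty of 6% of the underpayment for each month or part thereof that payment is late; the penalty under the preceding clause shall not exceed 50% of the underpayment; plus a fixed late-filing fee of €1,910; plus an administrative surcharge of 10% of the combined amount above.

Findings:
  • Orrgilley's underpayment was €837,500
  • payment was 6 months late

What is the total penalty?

Accrued rate: 6% × 6 = 36%, capped at 50% → 36%
Failure-to-pay penalty: 36% of €837,500 = €301,500
Penalty before surcharge: €301,500 + €1,910 = €303,410
Administrative surcharge: 10% of €303,410 = €30,341
Total penalty: €303,410 + €30,341 = €333,751

€333,751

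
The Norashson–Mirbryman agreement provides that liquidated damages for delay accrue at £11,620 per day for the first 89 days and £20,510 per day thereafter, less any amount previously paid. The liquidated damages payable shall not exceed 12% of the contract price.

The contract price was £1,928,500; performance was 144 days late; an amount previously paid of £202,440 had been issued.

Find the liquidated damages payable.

First 89 days: 89 × £11,620 = £1,034,180
Remaining days: (144 − 89) × £20,510 = £1,128,050
Accrued per-day damages: £1,034,180 + £1,128,050 = £2,162,230
Less amount previously paid: £2,162,230 − £202,440 = £1,959,790
Cap: 12% of £1,928,500 = £231,420
Cap at £231,420: £1,959,790 exceeds the cap → £231,420

£231,420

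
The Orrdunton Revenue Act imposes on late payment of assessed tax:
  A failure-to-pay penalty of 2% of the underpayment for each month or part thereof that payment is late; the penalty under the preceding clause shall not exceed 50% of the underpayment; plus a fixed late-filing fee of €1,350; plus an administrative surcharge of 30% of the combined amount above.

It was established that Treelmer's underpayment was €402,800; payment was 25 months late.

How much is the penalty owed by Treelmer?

Accrued rate: 2% × 25 = 50%, capped at 50% → 50%
Failure-to-pay penalty: 50% of €402,800 = €201,400
Penalty before surcharge: €201,400 + €1,350 = €202,750
Administrative surcharge: 30% of €202,750 = €60,825
Total penalty: €202,750 + €60,825 = €263,575

€263,575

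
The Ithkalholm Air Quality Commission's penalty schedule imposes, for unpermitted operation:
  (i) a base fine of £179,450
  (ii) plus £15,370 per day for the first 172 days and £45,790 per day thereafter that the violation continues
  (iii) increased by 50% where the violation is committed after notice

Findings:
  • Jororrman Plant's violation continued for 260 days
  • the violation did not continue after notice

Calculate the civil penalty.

£6,852,610

First 172 days: 172 × £15,370 = £2,643,640
Remaining days: (260 − 172) × £45,790 = £4,029,520
Per-day component: £2,643,640 + £4,029,520 = £6,673,160
Base plus per-day: £179,450 + £6,673,160 = £6,852,610
The violation did not continue after notice: no 50% increase.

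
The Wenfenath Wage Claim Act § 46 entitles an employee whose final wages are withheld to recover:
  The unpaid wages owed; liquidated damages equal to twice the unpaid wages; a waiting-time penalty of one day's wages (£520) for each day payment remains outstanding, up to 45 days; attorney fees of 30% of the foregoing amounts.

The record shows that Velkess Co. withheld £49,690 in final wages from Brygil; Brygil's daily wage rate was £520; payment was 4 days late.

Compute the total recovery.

£196,495

Doubled: 2 × £49,690 = £99,380
Penalty days: min(4, 45) = 4
Waiting-time penalty: 4 × £520 = £2,080
Subtotal: £49,690 + £99,380 + £2,080 = £151,150
Attorney fees: 30% of £151,150 = £45,345
Total award: £151,150 + £45,345 = £196,495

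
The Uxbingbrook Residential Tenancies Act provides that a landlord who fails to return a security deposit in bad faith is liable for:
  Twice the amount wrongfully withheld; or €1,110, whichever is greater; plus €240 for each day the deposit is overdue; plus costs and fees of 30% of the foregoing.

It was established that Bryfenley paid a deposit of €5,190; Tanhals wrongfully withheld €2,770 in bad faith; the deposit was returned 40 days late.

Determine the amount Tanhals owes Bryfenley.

€19,682

Doubled: 2 × €2,770 = €5,540
Minimum €1,110: €5,540 meets the minimum, no increase.
Late-return penalty: 40 × €240 = €9,600
Damages plus late penalty: €5,540 + €9,600 = €15,140
Costs and fees: 30% of €15,140 = €4,542
Total recovery: €15,140 + €4,542 = €19,682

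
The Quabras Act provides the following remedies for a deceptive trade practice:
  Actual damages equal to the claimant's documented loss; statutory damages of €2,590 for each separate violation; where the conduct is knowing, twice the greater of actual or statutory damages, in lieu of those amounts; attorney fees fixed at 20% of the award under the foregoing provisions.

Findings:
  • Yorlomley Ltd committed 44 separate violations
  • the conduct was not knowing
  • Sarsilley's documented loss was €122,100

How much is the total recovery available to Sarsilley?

€283,272

Statutory damages: 44 × €2,590 = €113,960
Conduct not knowing: the in-lieu enhancement does not apply.
Actual plus statutory damages: €122,100 + €113,960 = €236,060
Attorney fees: 20% of €236,060 = €47,212
Total recovery: €236,060 + €47,212 = €283,272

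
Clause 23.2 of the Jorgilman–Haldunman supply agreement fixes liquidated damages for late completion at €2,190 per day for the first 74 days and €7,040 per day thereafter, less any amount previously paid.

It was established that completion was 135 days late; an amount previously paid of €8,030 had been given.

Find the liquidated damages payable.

First 74 days: 74 × €2,190 = €162,060
Remaining days: (135 − 74) × €7,040 = €429,440
Accrued per-day damages: €162,060 + €429,440 = €591,500
Less amount previously paid: €591,500 − €8,030 = €583,470

€583,470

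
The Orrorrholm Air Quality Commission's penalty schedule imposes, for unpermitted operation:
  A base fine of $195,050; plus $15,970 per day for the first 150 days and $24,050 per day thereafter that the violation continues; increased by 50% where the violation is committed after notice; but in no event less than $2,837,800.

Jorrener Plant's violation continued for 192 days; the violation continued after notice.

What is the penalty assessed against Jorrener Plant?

$5,400,975

First 150 days: 150 × $15,970 = $2,395,500
Remaining days: (192 − 150) × $24,050 = $1,010,100
Per-day component: $2,395,500 + $1,010,100 = $3,405,600
Base plus per-day: $195,050 + $3,405,600 = $3,600,650
Enhancement: 50% of $3,600,650 = $1,800,325
Enhanced fine: $3,600,650 + $1,800,325 = $5,400,975
Minimum $2,837,800: $5,400,975 meets the minimum, no increase.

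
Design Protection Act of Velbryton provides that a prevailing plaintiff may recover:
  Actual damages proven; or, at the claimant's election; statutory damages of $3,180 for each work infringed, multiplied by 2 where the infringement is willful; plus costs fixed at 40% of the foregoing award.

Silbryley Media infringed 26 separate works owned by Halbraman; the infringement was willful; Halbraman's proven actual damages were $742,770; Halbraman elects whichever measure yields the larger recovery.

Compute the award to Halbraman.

Statutory damages: 26 × $3,180 = $82,680
Doubled: 2 × $82,680 = $165,360
Greater of actual damages ($742,770) or enhanced statutory damages ($165,360): $742,770
Costs: 40% of $742,770 = $297,108
Award plus costs: $742,770 + $297,108 = $1,039,878

Award: $1,039,878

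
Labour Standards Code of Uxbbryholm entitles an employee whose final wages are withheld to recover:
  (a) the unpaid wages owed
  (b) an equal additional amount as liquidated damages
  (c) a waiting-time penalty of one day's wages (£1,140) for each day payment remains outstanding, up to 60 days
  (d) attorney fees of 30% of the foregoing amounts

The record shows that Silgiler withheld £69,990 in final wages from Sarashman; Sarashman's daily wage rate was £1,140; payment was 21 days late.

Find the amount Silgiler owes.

Liquidated damages (equal amount): £69,990
Penalty days: min(21, 60) = 21
Waiting-time penalty: 21 × £1,140 = £23,940
Subtotal: £69,990 + £69,990 + £23,940 = £163,920
Attorney fees: 30% of £163,920 = £49,176
Total award: £163,920 + £49,176 = £213,096

£213,096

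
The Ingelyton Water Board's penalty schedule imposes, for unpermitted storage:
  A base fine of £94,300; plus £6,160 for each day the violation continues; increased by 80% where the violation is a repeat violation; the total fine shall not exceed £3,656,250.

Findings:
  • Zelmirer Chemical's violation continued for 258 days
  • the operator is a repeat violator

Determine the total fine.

£3,030,444

Per-day component: 258 × £6,160 = £1,589,280
Base plus per-day: £94,300 + £1,589,280 = £1,683,580
Enhancement: 80% of £1,683,580 = £1,346,864
Enhanced fine: £1,683,580 + £1,346,864 = £3,030,444
Cap at £3,656,250: £3,030,444 is within the cap, no reduction.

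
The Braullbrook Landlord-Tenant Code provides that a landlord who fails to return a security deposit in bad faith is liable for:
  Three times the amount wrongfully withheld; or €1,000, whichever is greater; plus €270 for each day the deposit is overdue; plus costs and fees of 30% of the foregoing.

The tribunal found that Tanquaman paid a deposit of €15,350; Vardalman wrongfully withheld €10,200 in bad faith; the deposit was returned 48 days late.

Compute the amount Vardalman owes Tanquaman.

Trebled: 3 × €10,200 = €30,600
Minimum €1,000: €30,600 meets the minimum, no increase.
Late-return penalty: 48 × €270 = €12,960
Damages plus late penalty: €30,600 + €12,960 = €43,560
Costs and fees: 30% of €43,560 = €13,068
Total recovery: €43,560 + €13,068 = €56,628

€56,628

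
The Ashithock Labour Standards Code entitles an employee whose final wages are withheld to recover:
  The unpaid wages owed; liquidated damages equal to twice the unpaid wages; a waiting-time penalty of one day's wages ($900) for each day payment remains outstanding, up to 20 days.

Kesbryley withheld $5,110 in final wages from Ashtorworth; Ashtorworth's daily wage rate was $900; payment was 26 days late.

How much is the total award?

$33,330

Doubled: 2 × $5,110 = $10,220
Penalty days: min(26, 20) = 20
Waiting-time penalty: 20 × $900 = $18,000
Total award: $5,110 + $10,220 + $18,000 = $33,330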